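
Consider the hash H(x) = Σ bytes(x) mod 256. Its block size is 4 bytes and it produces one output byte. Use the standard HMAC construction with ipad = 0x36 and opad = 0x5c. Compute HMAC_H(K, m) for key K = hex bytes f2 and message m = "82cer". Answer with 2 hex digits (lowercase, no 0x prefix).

Key hex bytes f2 is 1 byte ≤ B = 4; zero-pad to 4 bytes: K' = f2 00 00 00.
K' ⊕ ipad = c4 36 36 36.  K' ⊕ opad = ae 5c 5c 5c.
Inner input = (K'⊕ipad) ∥ m = c4 36 36 36 ∥ 38 32 63 65 72.
Inner hash: sum = 196+54+54+54+56+50+99+101+114 = 778; mod 256 = 10 → 0a.
Outer input = (K'⊕opad) ∥ inner = ae 5c 5c 5c ∥ 0a.
Outer hash (tag): sum = 174+92+92+92+10 = 460; mod 256 = 204 → cc.

cc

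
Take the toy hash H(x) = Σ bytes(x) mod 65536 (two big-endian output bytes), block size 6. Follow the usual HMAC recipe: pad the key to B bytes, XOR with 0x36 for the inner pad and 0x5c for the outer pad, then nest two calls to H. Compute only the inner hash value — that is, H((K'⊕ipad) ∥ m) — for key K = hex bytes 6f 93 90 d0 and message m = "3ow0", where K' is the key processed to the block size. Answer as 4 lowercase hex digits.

Key hex bytes 6f 93 90 d0 is 4 bytes ≤ B = 6; zero-pad to 6 bytes: K' = 6f 93 90 d0 00 00.
K' ⊕ ipad = 59 a5 a6 e6 36 36.
Inner input = 59 a5 a6 e6 36 36 ∥ 33 6f 77 30.
Inner hash: sum = 89+165+166+230+54+54+51+111+119+48 = 1087 → 04 3f.

043f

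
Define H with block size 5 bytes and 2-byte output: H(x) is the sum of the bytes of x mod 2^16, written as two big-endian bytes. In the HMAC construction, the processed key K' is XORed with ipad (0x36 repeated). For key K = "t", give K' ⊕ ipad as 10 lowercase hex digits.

Key "t" = 74 is 1 byte ≤ B = 5; zero-pad to 5 bytes: K' = 74 00 00 00 00.
XOR each byte with 0x36: 74⊕36=42, 00⊕36=36, 00⊕36=36, 00⊕36=36, 00⊕36=36.

4236363636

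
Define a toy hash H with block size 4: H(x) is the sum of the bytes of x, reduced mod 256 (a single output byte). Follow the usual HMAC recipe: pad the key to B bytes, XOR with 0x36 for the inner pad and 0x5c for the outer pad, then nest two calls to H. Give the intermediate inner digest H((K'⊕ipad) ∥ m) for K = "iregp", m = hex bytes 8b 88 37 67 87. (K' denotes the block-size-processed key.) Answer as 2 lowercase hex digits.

Key "iregp" = 69 72 65 67 70 is 5 bytes > B = 4, so hash it first: H(key) = 17, then zero-pad to 4 bytes: K' = 17 00 00 00.
K' ⊕ ipad = 21 36 36 36.
Inner input = 21 36 36 36 ∥ 8b 88 37 67 87.
Inner hash: sum = 33+54+54+54+139+136+55+103+135 = 763; mod 256 = 251 → fb.

fb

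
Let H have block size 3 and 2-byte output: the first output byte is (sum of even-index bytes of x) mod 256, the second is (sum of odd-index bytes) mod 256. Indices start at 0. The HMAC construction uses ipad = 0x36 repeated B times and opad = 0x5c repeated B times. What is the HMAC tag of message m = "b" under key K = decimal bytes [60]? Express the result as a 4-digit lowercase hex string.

Key decimal bytes [60] = 3c is 1 byte ≤ B = 3; zero-pad to 3 bytes: K' = 3c 00 00.
K' ⊕ ipad = 0a 36 36.  K' ⊕ opad = 60 5c 5c.
Inner input = (K'⊕ipad) ∥ m = 0a 36 36 ∥ 62.
Inner hash: even-index sum = 64 mod 256 = 64; odd-index sum = 152 mod 256 = 152 → 40 98.
Outer input = (K'⊕opad) ∥ inner = 60 5c 5c ∥ 40 98.
Outer hash (tag): even-index sum = 340 mod 256 = 84; odd-index sum = 156 mod 256 = 156 → 54 9c.

549c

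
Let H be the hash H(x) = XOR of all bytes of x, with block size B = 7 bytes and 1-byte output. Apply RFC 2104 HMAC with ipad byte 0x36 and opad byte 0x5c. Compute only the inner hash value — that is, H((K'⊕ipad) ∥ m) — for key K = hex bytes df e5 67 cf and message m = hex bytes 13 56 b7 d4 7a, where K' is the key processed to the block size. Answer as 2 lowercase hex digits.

f8

Key hex bytes df e5 67 cf is 4 bytes ≤ B = 7; zero-pad to 7 bytes: K' = df e5 67 cf 00 00 00.
K' ⊕ ipad = e9 d3 51 f9 36 36 36.
Inner input = e9 d3 51 f9 36 36 36 ∥ 13 56 b7 d4 7a.
Inner hash: XOR e9⊕d3⊕51⊕f9⊕36⊕36⊕36⊕13⊕56⊕b7⊕d4⊕7a = f8.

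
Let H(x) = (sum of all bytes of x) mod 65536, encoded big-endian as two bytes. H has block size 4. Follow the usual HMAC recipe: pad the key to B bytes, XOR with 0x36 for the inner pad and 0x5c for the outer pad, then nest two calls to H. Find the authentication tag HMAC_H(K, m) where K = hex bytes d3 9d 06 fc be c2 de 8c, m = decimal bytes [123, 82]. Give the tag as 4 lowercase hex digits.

01e8

Key hex bytes d3 9d 06 fc be c2 de 8c is 8 bytes > B = 4, so hash it first: H(key) = 05 5c, then zero-pad to 4 bytes: K' = 05 5c 00 00.
K' ⊕ ipad = 33 6a 36 36.  K' ⊕ opad = 59 00 5c 5c.
Inner input = (K'⊕ipad) ∥ m = 33 6a 36 36 ∥ 7b 52.
Inner hash: sum = 51+106+54+54+123+82 = 470 → 01 d6.
Outer input = (K'⊕opad) ∥ inner = 59 00 5c 5c ∥ 01 d6.
Outer hash (tag): sum = 89+0+92+92+1+214 = 488 → 01 e8.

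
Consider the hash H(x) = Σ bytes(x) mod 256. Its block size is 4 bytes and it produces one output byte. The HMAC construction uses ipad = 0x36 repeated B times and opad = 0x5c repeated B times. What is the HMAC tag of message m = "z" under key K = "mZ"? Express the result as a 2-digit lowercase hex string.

9c

Key "mZ" = 6d 5a is 2 bytes ≤ B = 4; zero-pad to 4 bytes: K' = 6d 5a 00 00.
K' ⊕ ipad = 5b 6c 36 36.  K' ⊕ opad = 31 06 5c 5c.
Inner input = (K'⊕ipad) ∥ m = 5b 6c 36 36 ∥ 7a.
Inner hash: sum = 91+108+54+54+122 = 429; mod 256 = 173 → ad.
Outer input = (K'⊕opad) ∥ inner = 31 06 5c 5c ∥ ad.
Outer hash (tag): sum = 49+6+92+92+173 = 412; mod 256 = 156 → 9c.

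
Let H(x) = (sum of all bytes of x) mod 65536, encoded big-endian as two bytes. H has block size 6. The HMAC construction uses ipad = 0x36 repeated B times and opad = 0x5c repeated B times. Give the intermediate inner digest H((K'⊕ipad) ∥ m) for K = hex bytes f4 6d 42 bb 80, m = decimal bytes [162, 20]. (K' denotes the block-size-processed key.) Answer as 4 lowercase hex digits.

03c0

Key hex bytes f4 6d 42 bb 80 is 5 bytes ≤ B = 6; zero-pad to 6 bytes: K' = f4 6d 42 bb 80 00.
K' ⊕ ipad = c2 5b 74 8d b6 36.
Inner input = c2 5b 74 8d b6 36 ∥ a2 14.
Inner hash: sum = 194+91+116+141+182+54+162+20 = 960 → 03 c0.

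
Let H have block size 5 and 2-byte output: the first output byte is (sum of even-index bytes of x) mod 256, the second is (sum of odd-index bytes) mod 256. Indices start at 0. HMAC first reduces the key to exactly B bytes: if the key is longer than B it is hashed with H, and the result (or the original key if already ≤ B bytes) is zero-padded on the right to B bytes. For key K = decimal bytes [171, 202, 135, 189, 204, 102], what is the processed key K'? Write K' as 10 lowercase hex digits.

|K| = 6 > B = 5, so first hash the key.
H(K): even-index sum = 510 mod 256 = 254; odd-index sum = 493 mod 256 = 237 → fe ed.
Zero-pad H(K) = fe ed to 5 bytes: K' = fe ed 00 00 00.

feed000000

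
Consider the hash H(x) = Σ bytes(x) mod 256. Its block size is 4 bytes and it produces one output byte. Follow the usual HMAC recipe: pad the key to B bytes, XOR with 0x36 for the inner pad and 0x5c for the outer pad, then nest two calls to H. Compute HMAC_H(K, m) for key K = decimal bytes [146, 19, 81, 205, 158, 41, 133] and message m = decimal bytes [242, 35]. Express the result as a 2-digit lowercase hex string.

Key decimal bytes [146, 19, 81, 205, 158, 41, 133] = 92 13 51 cd 9e 29 85 is 7 bytes > B = 4, so hash it first: H(key) = 0f, then zero-pad to 4 bytes: K' = 0f 00 00 00.
K' ⊕ ipad = 39 36 36 36.  K' ⊕ opad = 53 5c 5c 5c.
Inner input = (K'⊕ipad) ∥ m = 39 36 36 36 ∥ f2 23.
Inner hash: sum = 57+54+54+54+242+35 = 496; mod 256 = 240 → f0.
Outer input = (K'⊕opad) ∥ inner = 53 5c 5c 5c ∥ f0.
Outer hash (tag): sum = 83+92+92+92+240 = 599; mod 256 = 87 → 57.

57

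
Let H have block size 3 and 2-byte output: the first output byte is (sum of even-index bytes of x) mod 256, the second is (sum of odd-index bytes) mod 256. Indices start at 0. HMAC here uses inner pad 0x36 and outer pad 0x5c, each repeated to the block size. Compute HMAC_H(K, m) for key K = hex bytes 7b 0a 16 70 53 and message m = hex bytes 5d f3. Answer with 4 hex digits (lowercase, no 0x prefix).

bd21

Key hex bytes 7b 0a 16 70 53 is 5 bytes > B = 3, so hash it first: H(key) = e4 7a, then zero-pad to 3 bytes: K' = e4 7a 00.
K' ⊕ ipad = d2 4c 36.  K' ⊕ opad = b8 26 5c.
Inner input = (K'⊕ipad) ∥ m = d2 4c 36 ∥ 5d f3.
Inner hash: even-index sum = 507 mod 256 = 251; odd-index sum = 169 mod 256 = 169 → fb a9.
Outer input = (K'⊕opad) ∥ inner = b8 26 5c ∥ fb a9.
Outer hash (tag): even-index sum = 445 mod 256 = 189; odd-index sum = 289 mod 256 = 33 → bd 21.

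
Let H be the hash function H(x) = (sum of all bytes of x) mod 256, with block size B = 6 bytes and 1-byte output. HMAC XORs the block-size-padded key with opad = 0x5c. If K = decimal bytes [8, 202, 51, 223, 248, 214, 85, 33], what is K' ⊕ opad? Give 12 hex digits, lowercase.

745c5c5c5c5c

Key decimal bytes [8, 202, 51, 223, 248, 214, 85, 33] = 08 ca 33 df f8 d6 55 21 is 8 bytes > B = 6, so hash it first: H(key) = 28, then zero-pad to 6 bytes: K' = 28 00 00 00 00 00.
XOR each byte with 0x5c: 28⊕5c=74, 00⊕5c=5c, 00⊕5c=5c, 00⊕5c=5c, 00⊕5c=5c, 00⊕5c=5c.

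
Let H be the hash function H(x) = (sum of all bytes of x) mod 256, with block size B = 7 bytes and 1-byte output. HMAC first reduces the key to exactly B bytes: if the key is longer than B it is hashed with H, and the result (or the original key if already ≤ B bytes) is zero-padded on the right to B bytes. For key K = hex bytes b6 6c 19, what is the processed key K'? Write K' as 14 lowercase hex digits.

Key hex bytes b6 6c 19 is 3 bytes ≤ B = 7; zero-pad to 7 bytes: K' = b6 6c 19 00 00 00 00.

b66c1900000000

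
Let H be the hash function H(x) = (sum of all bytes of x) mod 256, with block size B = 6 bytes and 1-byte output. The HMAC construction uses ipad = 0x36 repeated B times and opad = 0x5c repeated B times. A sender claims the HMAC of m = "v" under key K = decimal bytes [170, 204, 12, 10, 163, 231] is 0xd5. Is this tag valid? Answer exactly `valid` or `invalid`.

invalid

Key decimal bytes [170, 204, 12, 10, 163, 231] = aa cc 0c 0a a3 e7 is exactly B = 6 bytes: K' = aa cc 0c 0a a3 e7.
K' ⊕ ipad = 9c fa 3a 3c 95 d1; K' ⊕ opad = f6 90 50 56 ff bb.
Inner hash: sum = 156+250+58+60+149+209+118 = 1000; mod 256 = 232 → e8.
Outer hash (recomputed tag): sum = 246+144+80+86+255+187+232 = 1230; mod 256 = 206 → ce.
Recomputed tag = ce; claimed = d5 → mismatch.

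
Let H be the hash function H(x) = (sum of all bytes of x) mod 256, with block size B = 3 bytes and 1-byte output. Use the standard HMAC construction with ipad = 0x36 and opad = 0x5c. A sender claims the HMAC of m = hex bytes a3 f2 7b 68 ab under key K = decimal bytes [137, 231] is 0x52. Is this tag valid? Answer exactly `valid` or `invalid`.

invalid

Key decimal bytes [137, 231] = 89 e7 is 2 bytes ≤ B = 3; zero-pad to 3 bytes: K' = 89 e7 00.
K' ⊕ ipad = bf d1 36; K' ⊕ opad = d5 bb 5c.
Inner hash: sum = 191+209+54+163+242+123+104+171 = 1257; mod 256 = 233 → e9.
Outer hash (recomputed tag): sum = 213+187+92+233 = 725; mod 256 = 213 → d5.
Recomputed tag = d5; claimed = 52 → mismatch.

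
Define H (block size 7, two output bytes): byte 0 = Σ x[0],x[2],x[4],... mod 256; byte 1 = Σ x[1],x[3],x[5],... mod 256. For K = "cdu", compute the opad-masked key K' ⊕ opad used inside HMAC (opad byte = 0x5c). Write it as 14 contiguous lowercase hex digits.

Key "cdu" = 63 64 75 is 3 bytes ≤ B = 7; zero-pad to 7 bytes: K' = 63 64 75 00 00 00 00.
XOR each byte with 0x5c: 63⊕5c=3f, 64⊕5c=38, 75⊕5c=29, 00⊕5c=5c, 00⊕5c=5c, 00⊕5c=5c, 00⊕5c=5c.

3f38295c5c5c5c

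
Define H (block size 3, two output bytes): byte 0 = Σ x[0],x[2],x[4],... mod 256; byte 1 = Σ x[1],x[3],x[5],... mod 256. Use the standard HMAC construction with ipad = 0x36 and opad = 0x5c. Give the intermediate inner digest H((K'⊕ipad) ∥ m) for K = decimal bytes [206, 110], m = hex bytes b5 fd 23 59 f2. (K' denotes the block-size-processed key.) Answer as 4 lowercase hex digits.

8422

Key decimal bytes [206, 110] = ce 6e is 2 bytes ≤ B = 3; zero-pad to 3 bytes: K' = ce 6e 00.
K' ⊕ ipad = f8 58 36.
Inner input = f8 58 36 ∥ b5 fd 23 59 f2.
Inner hash: even-index sum = 644 mod 256 = 132; odd-index sum = 546 mod 256 = 34 → 84 22.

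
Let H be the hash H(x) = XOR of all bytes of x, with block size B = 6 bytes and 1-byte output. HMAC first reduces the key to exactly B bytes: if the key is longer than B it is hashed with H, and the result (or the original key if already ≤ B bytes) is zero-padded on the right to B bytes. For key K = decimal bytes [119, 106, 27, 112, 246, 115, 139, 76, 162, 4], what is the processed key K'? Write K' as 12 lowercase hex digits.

920000000000

|K| = 10 > B = 6, so first hash the key.
H(K): XOR 77⊕6a⊕1b⊕70⊕f6⊕73⊕8b⊕4c⊕a2⊕04 = 92.
Zero-pad H(K) = 92 to 6 bytes: K' = 92 00 00 00 00 00.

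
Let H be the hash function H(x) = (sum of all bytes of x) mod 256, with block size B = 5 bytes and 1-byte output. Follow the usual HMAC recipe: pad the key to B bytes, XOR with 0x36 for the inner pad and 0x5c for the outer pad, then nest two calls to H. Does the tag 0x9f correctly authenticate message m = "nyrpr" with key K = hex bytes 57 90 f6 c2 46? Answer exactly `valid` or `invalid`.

Key hex bytes 57 90 f6 c2 46 is exactly B = 5 bytes: K' = 57 90 f6 c2 46.
K' ⊕ ipad = 61 a6 c0 f4 70; K' ⊕ opad = 0b cc aa 9e 1a.
Inner hash: sum = 97+166+192+244+112+110+121+114+112+114 = 1382; mod 256 = 102 → 66.
Outer hash (recomputed tag): sum = 11+204+170+158+26+102 = 671; mod 256 = 159 → 9f.
Recomputed tag = 9f; claimed = 9f → match.

valid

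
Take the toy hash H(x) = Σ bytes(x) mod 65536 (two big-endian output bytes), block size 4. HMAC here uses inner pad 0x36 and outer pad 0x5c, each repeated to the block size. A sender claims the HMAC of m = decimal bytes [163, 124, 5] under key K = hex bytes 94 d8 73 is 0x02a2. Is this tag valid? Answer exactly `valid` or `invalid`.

Key hex bytes 94 d8 73 is 3 bytes ≤ B = 4; zero-pad to 4 bytes: K' = 94 d8 73 00.
K' ⊕ ipad = a2 ee 45 36; K' ⊕ opad = c8 84 2f 5c.
Inner hash: sum = 162+238+69+54+163+124+5 = 815 → 03 2f.
Outer hash (recomputed tag): sum = 200+132+47+92+3+47 = 521 → 02 09.
Recomputed tag = 0209; claimed = 02a2 → mismatch.

invalid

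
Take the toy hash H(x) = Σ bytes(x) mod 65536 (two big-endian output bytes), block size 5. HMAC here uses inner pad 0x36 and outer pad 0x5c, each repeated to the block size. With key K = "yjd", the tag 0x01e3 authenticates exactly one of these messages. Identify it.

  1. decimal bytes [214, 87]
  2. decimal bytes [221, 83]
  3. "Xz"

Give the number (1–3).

Key "yjd" = 79 6a 64 is 3 bytes ≤ B = 5; zero-pad to 5 bytes: K' = 79 6a 64 00 00.
K' ⊕ ipad = 4f 5c 52 36 36; K' ⊕ opad = 25 36 38 5c 5c.
m1: inner = H(4f 5c 52 36 36 d6 57) = 02 96; tag = H(25 36 38 5c 5c 02 96) = 01e3 ← matches
m2: inner = H(4f 5c 52 36 36 dd 53) = 02 99; tag = H(25 36 38 5c 5c 02 99) = 01e6
m3: inner = H(4f 5c 52 36 36 58 7a) = 02 3b; tag = H(25 36 38 5c 5c 02 3b) = 0188

1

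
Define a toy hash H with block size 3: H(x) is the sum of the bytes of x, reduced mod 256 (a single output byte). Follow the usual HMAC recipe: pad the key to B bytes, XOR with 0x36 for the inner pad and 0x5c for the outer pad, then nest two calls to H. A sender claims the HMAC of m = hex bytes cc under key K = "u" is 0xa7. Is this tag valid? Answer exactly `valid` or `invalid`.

invalid

Key "u" = 75 is 1 byte ≤ B = 3; zero-pad to 3 bytes: K' = 75 00 00.
K' ⊕ ipad = 43 36 36; K' ⊕ opad = 29 5c 5c.
Inner hash: sum = 67+54+54+204 = 379; mod 256 = 123 → 7b.
Outer hash (recomputed tag): sum = 41+92+92+123 = 348; mod 256 = 92 → 5c.
Recomputed tag = 5c; claimed = a7 → mismatch.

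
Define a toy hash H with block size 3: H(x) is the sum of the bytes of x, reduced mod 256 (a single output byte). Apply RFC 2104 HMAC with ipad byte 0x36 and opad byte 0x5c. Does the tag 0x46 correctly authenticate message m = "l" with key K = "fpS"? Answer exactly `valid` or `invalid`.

invalid

Key "fpS" = 66 70 53 is exactly B = 3 bytes: K' = 66 70 53.
K' ⊕ ipad = 50 46 65; K' ⊕ opad = 3a 2c 0f.
Inner hash: sum = 80+70+101+108 = 359; mod 256 = 103 → 67.
Outer hash (recomputed tag): sum = 58+44+15+103 = 220 → dc.
Recomputed tag = dc; claimed = 46 → mismatch.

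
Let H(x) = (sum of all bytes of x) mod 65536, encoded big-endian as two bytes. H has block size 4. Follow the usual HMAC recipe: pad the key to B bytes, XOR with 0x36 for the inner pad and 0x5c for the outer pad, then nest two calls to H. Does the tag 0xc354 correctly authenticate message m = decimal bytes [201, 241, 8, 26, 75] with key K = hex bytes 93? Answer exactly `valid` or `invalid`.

Key hex bytes 93 is 1 byte ≤ B = 4; zero-pad to 4 bytes: K' = 93 00 00 00.
K' ⊕ ipad = a5 36 36 36; K' ⊕ opad = cf 5c 5c 5c.
Inner hash: sum = 165+54+54+54+201+241+8+26+75 = 878 → 03 6e.
Outer hash (recomputed tag): sum = 207+92+92+92+3+110 = 596 → 02 54.
Recomputed tag = 0254; claimed = c354 → mismatch.

invalid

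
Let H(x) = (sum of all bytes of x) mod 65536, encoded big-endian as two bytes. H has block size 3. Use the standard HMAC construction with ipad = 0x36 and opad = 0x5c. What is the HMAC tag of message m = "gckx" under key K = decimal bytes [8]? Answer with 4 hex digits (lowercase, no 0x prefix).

Key decimal bytes [8] = 08 is 1 byte ≤ B = 3; zero-pad to 3 bytes: K' = 08 00 00.
K' ⊕ ipad = 3e 36 36.  K' ⊕ opad = 54 5c 5c.
Inner input = (K'⊕ipad) ∥ m = 3e 36 36 ∥ 67 63 6b 78.
Inner hash: sum = 62+54+54+103+99+107+120 = 599 → 02 57.
Outer input = (K'⊕opad) ∥ inner = 54 5c 5c ∥ 02 57.
Outer hash (tag): sum = 84+92+92+2+87 = 357 → 01 65.

0165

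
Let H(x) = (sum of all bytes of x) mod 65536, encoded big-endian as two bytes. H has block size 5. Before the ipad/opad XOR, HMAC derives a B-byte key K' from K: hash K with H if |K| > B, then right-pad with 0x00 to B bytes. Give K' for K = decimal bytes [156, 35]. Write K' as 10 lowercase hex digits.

9c23000000

Key decimal bytes [156, 35] = 9c 23 is 2 bytes ≤ B = 5; zero-pad to 5 bytes: K' = 9c 23 00 00 00.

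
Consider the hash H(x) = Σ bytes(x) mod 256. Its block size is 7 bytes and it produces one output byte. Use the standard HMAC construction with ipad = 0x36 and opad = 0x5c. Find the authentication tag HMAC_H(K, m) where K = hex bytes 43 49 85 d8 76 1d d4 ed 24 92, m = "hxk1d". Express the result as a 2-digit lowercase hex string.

Key hex bytes 43 49 85 d8 76 1d d4 ed 24 92 is 10 bytes > B = 7, so hash it first: H(key) = f3, then zero-pad to 7 bytes: K' = f3 00 00 00 00 00 00.
K' ⊕ ipad = c5 36 36 36 36 36 36.  K' ⊕ opad = af 5c 5c 5c 5c 5c 5c.
Inner input = (K'⊕ipad) ∥ m = c5 36 36 36 36 36 36 ∥ 68 78 6b 31 64.
Inner hash: sum = 197+54+54+54+54+54+54+104+120+107+49+100 = 1001; mod 256 = 233 → e9.
Outer input = (K'⊕opad) ∥ inner = af 5c 5c 5c 5c 5c 5c ∥ e9.
Outer hash (tag): sum = 175+92+92+92+92+92+92+233 = 960; mod 256 = 192 → c0.

c0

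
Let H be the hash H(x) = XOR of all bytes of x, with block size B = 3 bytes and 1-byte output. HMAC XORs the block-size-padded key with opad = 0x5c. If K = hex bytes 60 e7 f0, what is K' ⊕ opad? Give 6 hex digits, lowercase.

Key hex bytes 60 e7 f0 is exactly B = 3 bytes: K' = 60 e7 f0.
XOR each byte with 0x5c: 60⊕5c=3c, e7⊕5c=bb, f0⊕5c=ac.

3cbbac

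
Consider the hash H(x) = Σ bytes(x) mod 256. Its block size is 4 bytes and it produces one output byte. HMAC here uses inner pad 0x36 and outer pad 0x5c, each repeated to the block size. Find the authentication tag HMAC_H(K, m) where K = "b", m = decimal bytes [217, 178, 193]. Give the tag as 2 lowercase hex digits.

94

Key "b" = 62 is 1 byte ≤ B = 4; zero-pad to 4 bytes: K' = 62 00 00 00.
K' ⊕ ipad = 54 36 36 36.  K' ⊕ opad = 3e 5c 5c 5c.
Inner input = (K'⊕ipad) ∥ m = 54 36 36 36 ∥ d9 b2 c1.
Inner hash: sum = 84+54+54+54+217+178+193 = 834; mod 256 = 66 → 42.
Outer input = (K'⊕opad) ∥ inner = 3e 5c 5c 5c ∥ 42.
Outer hash (tag): sum = 62+92+92+92+66 = 404; mod 256 = 148 → 94.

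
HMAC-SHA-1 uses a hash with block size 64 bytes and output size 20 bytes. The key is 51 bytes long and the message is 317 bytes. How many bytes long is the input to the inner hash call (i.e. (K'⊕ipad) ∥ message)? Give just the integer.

Key is 51 ≤ 64 bytes, zero-padded: |K'| = 64.
Inner input = (K'⊕ipad) ∥ m → 64 + 317 = 381 bytes.

381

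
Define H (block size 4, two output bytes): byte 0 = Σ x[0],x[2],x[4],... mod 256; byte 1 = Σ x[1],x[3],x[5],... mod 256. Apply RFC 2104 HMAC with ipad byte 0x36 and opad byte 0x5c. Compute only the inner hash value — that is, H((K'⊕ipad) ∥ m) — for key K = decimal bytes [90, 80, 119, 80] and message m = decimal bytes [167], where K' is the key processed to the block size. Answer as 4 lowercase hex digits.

54cc

Key decimal bytes [90, 80, 119, 80] = 5a 50 77 50 is exactly B = 4 bytes: K' = 5a 50 77 50.
K' ⊕ ipad = 6c 66 41 66.
Inner input = 6c 66 41 66 ∥ a7.
Inner hash: even-index sum = 340 mod 256 = 84; odd-index sum = 204 mod 256 = 204 → 54 cc.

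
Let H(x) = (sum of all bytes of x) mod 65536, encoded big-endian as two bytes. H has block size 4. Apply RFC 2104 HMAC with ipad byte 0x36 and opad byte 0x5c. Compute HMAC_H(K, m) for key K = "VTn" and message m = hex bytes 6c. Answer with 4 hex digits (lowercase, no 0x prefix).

015d

Key "VTn" = 56 54 6e is 3 bytes ≤ B = 4; zero-pad to 4 bytes: K' = 56 54 6e 00.
K' ⊕ ipad = 60 62 58 36.  K' ⊕ opad = 0a 08 32 5c.
Inner input = (K'⊕ipad) ∥ m = 60 62 58 36 ∥ 6c.
Inner hash: sum = 96+98+88+54+108 = 444 → 01 bc.
Outer input = (K'⊕opad) ∥ inner = 0a 08 32 5c ∥ 01 bc.
Outer hash (tag): sum = 10+8+50+92+1+188 = 349 → 01 5d.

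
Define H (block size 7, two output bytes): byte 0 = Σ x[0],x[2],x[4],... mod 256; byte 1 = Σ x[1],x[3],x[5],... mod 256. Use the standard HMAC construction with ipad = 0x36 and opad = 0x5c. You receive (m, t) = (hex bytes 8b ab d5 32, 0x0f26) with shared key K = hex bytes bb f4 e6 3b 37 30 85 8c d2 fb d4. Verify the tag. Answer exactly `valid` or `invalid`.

Key hex bytes bb f4 e6 3b 37 30 85 8c d2 fb d4 is 11 bytes > B = 7, so hash it first: H(key) = 03 e6, then zero-pad to 7 bytes: K' = 03 e6 00 00 00 00 00.
K' ⊕ ipad = 35 d0 36 36 36 36 36; K' ⊕ opad = 5f ba 5c 5c 5c 5c 5c.
Inner hash: even-index sum = 436 mod 256 = 180; odd-index sum = 668 mod 256 = 156 → b4 9c.
Outer hash (recomputed tag): even-index sum = 527 mod 256 = 15; odd-index sum = 550 mod 256 = 38 → 0f 26.
Recomputed tag = 0f26; claimed = 0f26 → match.

valid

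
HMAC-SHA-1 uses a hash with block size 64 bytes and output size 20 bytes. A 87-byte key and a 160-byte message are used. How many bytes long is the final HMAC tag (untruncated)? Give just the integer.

The tag is one SHA-1 digest: 20 bytes.

20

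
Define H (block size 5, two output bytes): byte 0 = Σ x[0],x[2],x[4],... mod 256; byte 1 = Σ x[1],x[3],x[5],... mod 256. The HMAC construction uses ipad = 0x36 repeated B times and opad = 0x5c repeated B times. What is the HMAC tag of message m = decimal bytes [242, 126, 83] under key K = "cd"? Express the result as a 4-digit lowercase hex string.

Key "cd" = 63 64 is 2 bytes ≤ B = 5; zero-pad to 5 bytes: K' = 63 64 00 00 00.
K' ⊕ ipad = 55 52 36 36 36.  K' ⊕ opad = 3f 38 5c 5c 5c.
Inner input = (K'⊕ipad) ∥ m = 55 52 36 36 36 ∥ f2 7e 53.
Inner hash: even-index sum = 319 mod 256 = 63; odd-index sum = 461 mod 256 = 205 → 3f cd.
Outer input = (K'⊕opad) ∥ inner = 3f 38 5c 5c 5c ∥ 3f cd.
Outer hash (tag): even-index sum = 452 mod 256 = 196; odd-index sum = 211 mod 256 = 211 → c4 d3.

c4d3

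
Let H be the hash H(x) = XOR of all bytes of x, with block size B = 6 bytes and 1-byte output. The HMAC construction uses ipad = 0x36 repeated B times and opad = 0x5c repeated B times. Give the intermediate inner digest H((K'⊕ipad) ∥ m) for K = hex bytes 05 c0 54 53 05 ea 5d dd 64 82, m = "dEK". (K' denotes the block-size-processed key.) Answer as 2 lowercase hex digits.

Key hex bytes 05 c0 54 53 05 ea 5d dd 64 82 is 10 bytes > B = 6, so hash it first: H(key) = 4b, then zero-pad to 6 bytes: K' = 4b 00 00 00 00 00.
K' ⊕ ipad = 7d 36 36 36 36 36.
Inner input = 7d 36 36 36 36 36 ∥ 64 45 4b.
Inner hash: XOR 7d⊕36⊕36⊕36⊕36⊕36⊕64⊕45⊕4b = 21.

21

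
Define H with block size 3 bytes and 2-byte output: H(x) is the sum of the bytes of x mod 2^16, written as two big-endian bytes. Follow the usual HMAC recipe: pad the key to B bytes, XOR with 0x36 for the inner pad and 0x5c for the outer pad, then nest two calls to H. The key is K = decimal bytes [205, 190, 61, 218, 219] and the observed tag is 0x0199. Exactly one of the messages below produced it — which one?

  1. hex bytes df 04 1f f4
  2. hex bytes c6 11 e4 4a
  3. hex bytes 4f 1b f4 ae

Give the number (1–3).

2

Key decimal bytes [205, 190, 61, 218, 219] = cd be 3d da db is 5 bytes > B = 3, so hash it first: H(key) = 03 7d, then zero-pad to 3 bytes: K' = 03 7d 00.
K' ⊕ ipad = 35 4b 36; K' ⊕ opad = 5f 21 5c.
m1: inner = H(35 4b 36 df 04 1f f4) = 02 ac; tag = H(5f 21 5c 02 ac) = 018a
m2: inner = H(35 4b 36 c6 11 e4 4a) = 02 bb; tag = H(5f 21 5c 02 bb) = 0199 ← matches
m3: inner = H(35 4b 36 4f 1b f4 ae) = 02 c2; tag = H(5f 21 5c 02 c2) = 01a0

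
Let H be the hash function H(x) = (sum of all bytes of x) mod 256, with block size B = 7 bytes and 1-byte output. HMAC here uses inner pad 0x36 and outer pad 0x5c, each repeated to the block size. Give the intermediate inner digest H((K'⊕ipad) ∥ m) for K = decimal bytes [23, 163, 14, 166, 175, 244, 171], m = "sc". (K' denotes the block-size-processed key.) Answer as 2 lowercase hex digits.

4c

Key decimal bytes [23, 163, 14, 166, 175, 244, 171] = 17 a3 0e a6 af f4 ab is exactly B = 7 bytes: K' = 17 a3 0e a6 af f4 ab.
K' ⊕ ipad = 21 95 38 90 99 c2 9d.
Inner input = 21 95 38 90 99 c2 9d ∥ 73 63.
Inner hash: sum = 33+149+56+144+153+194+157+115+99 = 1100; mod 256 = 76 → 4c.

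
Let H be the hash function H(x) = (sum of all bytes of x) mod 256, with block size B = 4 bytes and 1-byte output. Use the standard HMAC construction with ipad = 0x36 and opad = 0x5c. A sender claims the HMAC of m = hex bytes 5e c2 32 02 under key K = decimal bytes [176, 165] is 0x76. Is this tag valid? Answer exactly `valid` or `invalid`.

Key decimal bytes [176, 165] = b0 a5 is 2 bytes ≤ B = 4; zero-pad to 4 bytes: K' = b0 a5 00 00.
K' ⊕ ipad = 86 93 36 36; K' ⊕ opad = ec f9 5c 5c.
Inner hash: sum = 134+147+54+54+94+194+50+2 = 729; mod 256 = 217 → d9.
Outer hash (recomputed tag): sum = 236+249+92+92+217 = 886; mod 256 = 118 → 76.
Recomputed tag = 76; claimed = 76 → match.

valid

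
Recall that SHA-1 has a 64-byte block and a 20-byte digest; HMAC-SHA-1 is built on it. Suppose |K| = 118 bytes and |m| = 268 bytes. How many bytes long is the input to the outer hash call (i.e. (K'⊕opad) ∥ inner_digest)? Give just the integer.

84

Key is 118 > 64 bytes, so it is hashed to 20 bytes then zero-padded to 64: |K'| = 64.
Outer input = (K'⊕opad) ∥ H(inner) → 64 + 20 = 84 bytes.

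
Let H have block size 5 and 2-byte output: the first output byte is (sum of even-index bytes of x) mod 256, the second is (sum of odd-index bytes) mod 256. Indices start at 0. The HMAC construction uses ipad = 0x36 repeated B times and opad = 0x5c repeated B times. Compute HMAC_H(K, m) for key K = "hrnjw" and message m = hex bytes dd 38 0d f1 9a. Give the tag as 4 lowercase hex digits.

b584

Key "hrnjw" = 68 72 6e 6a 77 is exactly B = 5 bytes: K' = 68 72 6e 6a 77.
K' ⊕ ipad = 5e 44 58 5c 41.  K' ⊕ opad = 34 2e 32 36 2b.
Inner input = (K'⊕ipad) ∥ m = 5e 44 58 5c 41 ∥ dd 38 0d f1 9a.
Inner hash: even-index sum = 544 mod 256 = 32; odd-index sum = 548 mod 256 = 36 → 20 24.
Outer input = (K'⊕opad) ∥ inner = 34 2e 32 36 2b ∥ 20 24.
Outer hash (tag): even-index sum = 181 mod 256 = 181; odd-index sum = 132 mod 256 = 132 → b5 84.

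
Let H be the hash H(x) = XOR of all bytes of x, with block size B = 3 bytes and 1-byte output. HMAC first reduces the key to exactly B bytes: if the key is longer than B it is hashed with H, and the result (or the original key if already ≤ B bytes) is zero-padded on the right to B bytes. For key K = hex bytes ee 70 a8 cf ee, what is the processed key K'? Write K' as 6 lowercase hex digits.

|K| = 5 > B = 3, so first hash the key.
H(K): XOR ee⊕70⊕a8⊕cf⊕ee = 17.
Zero-pad H(K) = 17 to 3 bytes: K' = 17 00 00.

170000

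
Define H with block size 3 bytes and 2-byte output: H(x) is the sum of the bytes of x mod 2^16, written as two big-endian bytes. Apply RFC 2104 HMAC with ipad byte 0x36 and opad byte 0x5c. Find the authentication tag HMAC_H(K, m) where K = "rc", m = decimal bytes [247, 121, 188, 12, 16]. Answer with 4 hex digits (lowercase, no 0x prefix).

Key "rc" = 72 63 is 2 bytes ≤ B = 3; zero-pad to 3 bytes: K' = 72 63 00.
K' ⊕ ipad = 44 55 36.  K' ⊕ opad = 2e 3f 5c.
Inner input = (K'⊕ipad) ∥ m = 44 55 36 ∥ f7 79 bc 0c 10.
Inner hash: sum = 68+85+54+247+121+188+12+16 = 791 → 03 17.
Outer input = (K'⊕opad) ∥ inner = 2e 3f 5c ∥ 03 17.
Outer hash (tag): sum = 46+63+92+3+23 = 227 → 00 e3.

00e3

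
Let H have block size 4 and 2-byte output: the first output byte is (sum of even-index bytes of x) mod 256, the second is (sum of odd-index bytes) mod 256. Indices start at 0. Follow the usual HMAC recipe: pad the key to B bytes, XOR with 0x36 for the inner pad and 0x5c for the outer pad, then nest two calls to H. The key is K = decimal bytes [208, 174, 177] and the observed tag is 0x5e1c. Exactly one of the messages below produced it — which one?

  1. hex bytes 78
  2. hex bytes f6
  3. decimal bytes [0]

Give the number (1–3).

1

Key decimal bytes [208, 174, 177] = d0 ae b1 is 3 bytes ≤ B = 4; zero-pad to 4 bytes: K' = d0 ae b1 00.
K' ⊕ ipad = e6 98 87 36; K' ⊕ opad = 8c f2 ed 5c.
m1: inner = H(e6 98 87 36 78) = e5 ce; tag = H(8c f2 ed 5c e5 ce) = 5e1c ← matches
m2: inner = H(e6 98 87 36 f6) = 63 ce; tag = H(8c f2 ed 5c 63 ce) = dc1c
m3: inner = H(e6 98 87 36 00) = 6d ce; tag = H(8c f2 ed 5c 6d ce) = e61c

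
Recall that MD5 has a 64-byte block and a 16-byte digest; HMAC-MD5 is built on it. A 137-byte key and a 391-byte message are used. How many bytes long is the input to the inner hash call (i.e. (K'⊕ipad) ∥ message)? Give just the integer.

Key is 137 > 64 bytes, so it is hashed to 16 bytes then zero-padded to 64: |K'| = 64.
Inner input = (K'⊕ipad) ∥ m → 64 + 391 = 455 bytes.

455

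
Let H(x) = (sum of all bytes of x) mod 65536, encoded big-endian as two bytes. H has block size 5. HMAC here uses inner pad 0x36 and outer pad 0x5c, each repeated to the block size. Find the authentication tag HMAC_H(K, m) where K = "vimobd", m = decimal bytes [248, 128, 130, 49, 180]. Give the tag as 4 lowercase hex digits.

02bf

Key "vimobd" = 76 69 6d 6f 62 64 is 6 bytes > B = 5, so hash it first: H(key) = 02 81, then zero-pad to 5 bytes: K' = 02 81 00 00 00.
K' ⊕ ipad = 34 b7 36 36 36.  K' ⊕ opad = 5e dd 5c 5c 5c.
Inner input = (K'⊕ipad) ∥ m = 34 b7 36 36 36 ∥ f8 80 82 31 b4.
Inner hash: sum = 52+183+54+54+54+248+128+130+49+180 = 1132 → 04 6c.
Outer input = (K'⊕opad) ∥ inner = 5e dd 5c 5c 5c ∥ 04 6c.
Outer hash (tag): sum = 94+221+92+92+92+4+108 = 703 → 02 bf.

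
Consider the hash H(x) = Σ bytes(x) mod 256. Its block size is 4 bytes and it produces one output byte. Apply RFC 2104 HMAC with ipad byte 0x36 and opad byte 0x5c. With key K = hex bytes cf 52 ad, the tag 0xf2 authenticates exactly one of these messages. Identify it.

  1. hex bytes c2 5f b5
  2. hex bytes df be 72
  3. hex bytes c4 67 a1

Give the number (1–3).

Key hex bytes cf 52 ad is 3 bytes ≤ B = 4; zero-pad to 4 bytes: K' = cf 52 ad 00.
K' ⊕ ipad = f9 64 9b 36; K' ⊕ opad = 93 0e f1 5c.
m1: inner = H(f9 64 9b 36 c2 5f b5) = 04; tag = H(93 0e f1 5c 04) = f2 ← matches
m2: inner = H(f9 64 9b 36 df be 72) = 3d; tag = H(93 0e f1 5c 3d) = 2b
m3: inner = H(f9 64 9b 36 c4 67 a1) = fa; tag = H(93 0e f1 5c fa) = e8

1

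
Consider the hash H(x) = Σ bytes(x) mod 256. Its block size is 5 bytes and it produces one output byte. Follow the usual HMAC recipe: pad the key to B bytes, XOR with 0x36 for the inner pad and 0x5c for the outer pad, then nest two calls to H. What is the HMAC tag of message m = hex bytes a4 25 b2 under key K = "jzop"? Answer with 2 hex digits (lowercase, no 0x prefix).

0f

Key "jzop" = 6a 7a 6f 70 is 4 bytes ≤ B = 5; zero-pad to 5 bytes: K' = 6a 7a 6f 70 00.
K' ⊕ ipad = 5c 4c 59 46 36.  K' ⊕ opad = 36 26 33 2c 5c.
Inner input = (K'⊕ipad) ∥ m = 5c 4c 59 46 36 ∥ a4 25 b2.
Inner hash: sum = 92+76+89+70+54+164+37+178 = 760; mod 256 = 248 → f8.
Outer input = (K'⊕opad) ∥ inner = 36 26 33 2c 5c ∥ f8.
Outer hash (tag): sum = 54+38+51+44+92+248 = 527; mod 256 = 15 → 0f.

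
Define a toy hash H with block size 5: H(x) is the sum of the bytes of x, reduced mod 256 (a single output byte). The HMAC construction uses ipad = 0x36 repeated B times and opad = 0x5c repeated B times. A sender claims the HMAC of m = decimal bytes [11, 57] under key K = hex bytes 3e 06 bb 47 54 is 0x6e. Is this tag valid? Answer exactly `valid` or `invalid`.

Key hex bytes 3e 06 bb 47 54 is exactly B = 5 bytes: K' = 3e 06 bb 47 54.
K' ⊕ ipad = 08 30 8d 71 62; K' ⊕ opad = 62 5a e7 1b 08.
Inner hash: sum = 8+48+141+113+98+11+57 = 476; mod 256 = 220 → dc.
Outer hash (recomputed tag): sum = 98+90+231+27+8+220 = 674; mod 256 = 162 → a2.
Recomputed tag = a2; claimed = 6e → mismatch.

invalid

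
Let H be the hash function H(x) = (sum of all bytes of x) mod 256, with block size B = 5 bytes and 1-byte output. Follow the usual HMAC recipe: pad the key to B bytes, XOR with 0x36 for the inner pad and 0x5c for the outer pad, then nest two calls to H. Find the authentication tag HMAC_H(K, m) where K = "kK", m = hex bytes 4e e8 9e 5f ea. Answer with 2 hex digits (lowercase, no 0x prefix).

fb

Key "kK" = 6b 4b is 2 bytes ≤ B = 5; zero-pad to 5 bytes: K' = 6b 4b 00 00 00.
K' ⊕ ipad = 5d 7d 36 36 36.  K' ⊕ opad = 37 17 5c 5c 5c.
Inner input = (K'⊕ipad) ∥ m = 5d 7d 36 36 36 ∥ 4e e8 9e 5f ea.
Inner hash: sum = 93+125+54+54+54+78+232+158+95+234 = 1177; mod 256 = 153 → 99.
Outer input = (K'⊕opad) ∥ inner = 37 17 5c 5c 5c ∥ 99.
Outer hash (tag): sum = 55+23+92+92+92+153 = 507; mod 256 = 251 → fb.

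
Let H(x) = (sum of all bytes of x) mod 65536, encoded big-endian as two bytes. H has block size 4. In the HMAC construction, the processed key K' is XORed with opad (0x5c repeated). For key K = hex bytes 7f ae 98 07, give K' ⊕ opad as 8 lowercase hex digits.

Key hex bytes 7f ae 98 07 is exactly B = 4 bytes: K' = 7f ae 98 07.
XOR each byte with 0x5c: 7f⊕5c=23, ae⊕5c=f2, 98⊕5c=c4, 07⊕5c=5b.

23f2c45b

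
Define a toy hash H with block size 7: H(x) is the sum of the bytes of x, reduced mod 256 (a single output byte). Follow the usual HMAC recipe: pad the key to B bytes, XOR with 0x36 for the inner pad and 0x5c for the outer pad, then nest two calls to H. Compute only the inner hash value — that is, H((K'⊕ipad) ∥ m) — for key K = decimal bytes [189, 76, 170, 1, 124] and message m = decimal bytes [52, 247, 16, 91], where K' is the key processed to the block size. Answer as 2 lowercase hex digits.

Key decimal bytes [189, 76, 170, 1, 124] = bd 4c aa 01 7c is 5 bytes ≤ B = 7; zero-pad to 7 bytes: K' = bd 4c aa 01 7c 00 00.
K' ⊕ ipad = 8b 7a 9c 37 4a 36 36.
Inner input = 8b 7a 9c 37 4a 36 36 ∥ 34 f7 10 5b.
Inner hash: sum = 139+122+156+55+74+54+54+52+247+16+91 = 1060; mod 256 = 36 → 24.

24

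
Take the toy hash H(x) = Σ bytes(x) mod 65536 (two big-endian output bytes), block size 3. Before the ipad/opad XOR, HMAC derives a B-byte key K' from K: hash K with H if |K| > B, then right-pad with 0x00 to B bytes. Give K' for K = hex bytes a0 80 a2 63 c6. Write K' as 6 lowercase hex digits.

02eb00

|K| = 5 > B = 3, so first hash the key.
H(K): sum = 160+128+162+99+198 = 747 → 02 eb.
Zero-pad H(K) = 02 eb to 3 bytes: K' = 02 eb 00.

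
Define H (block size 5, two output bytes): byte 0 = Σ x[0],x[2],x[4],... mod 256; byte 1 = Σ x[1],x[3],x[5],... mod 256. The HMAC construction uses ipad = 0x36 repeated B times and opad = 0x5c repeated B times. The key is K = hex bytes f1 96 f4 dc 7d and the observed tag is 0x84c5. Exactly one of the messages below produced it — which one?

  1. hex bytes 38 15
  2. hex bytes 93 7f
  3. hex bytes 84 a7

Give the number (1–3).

Key hex bytes f1 96 f4 dc 7d is exactly B = 5 bytes: K' = f1 96 f4 dc 7d.
K' ⊕ ipad = c7 a0 c2 ea 4b; K' ⊕ opad = ad ca a8 80 21.
m1: inner = H(c7 a0 c2 ea 4b 38 15) = e9 c2; tag = H(ad ca a8 80 21 e9 c2) = 3833
m2: inner = H(c7 a0 c2 ea 4b 93 7f) = 53 1d; tag = H(ad ca a8 80 21 53 1d) = 939d
m3: inner = H(c7 a0 c2 ea 4b 84 a7) = 7b 0e; tag = H(ad ca a8 80 21 7b 0e) = 84c5 ← matches

3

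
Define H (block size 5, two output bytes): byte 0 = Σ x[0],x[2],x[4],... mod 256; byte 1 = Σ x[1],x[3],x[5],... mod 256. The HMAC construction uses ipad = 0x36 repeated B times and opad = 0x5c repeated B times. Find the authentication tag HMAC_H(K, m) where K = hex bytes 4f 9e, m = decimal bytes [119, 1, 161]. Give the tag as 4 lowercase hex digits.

c104

Key hex bytes 4f 9e is 2 bytes ≤ B = 5; zero-pad to 5 bytes: K' = 4f 9e 00 00 00.
K' ⊕ ipad = 79 a8 36 36 36.  K' ⊕ opad = 13 c2 5c 5c 5c.
Inner input = (K'⊕ipad) ∥ m = 79 a8 36 36 36 ∥ 77 01 a1.
Inner hash: even-index sum = 230 mod 256 = 230; odd-index sum = 502 mod 256 = 246 → e6 f6.
Outer input = (K'⊕opad) ∥ inner = 13 c2 5c 5c 5c ∥ e6 f6.
Outer hash (tag): even-index sum = 449 mod 256 = 193; odd-index sum = 516 mod 256 = 4 → c1 04.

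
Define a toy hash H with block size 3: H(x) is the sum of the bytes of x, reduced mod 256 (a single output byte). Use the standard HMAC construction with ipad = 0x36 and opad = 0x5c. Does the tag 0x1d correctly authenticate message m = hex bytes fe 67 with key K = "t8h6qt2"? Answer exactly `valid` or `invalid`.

valid

Key "t8h6qt2" = 74 38 68 36 71 74 32 is 7 bytes > B = 3, so hash it first: H(key) = 61, then zero-pad to 3 bytes: K' = 61 00 00.
K' ⊕ ipad = 57 36 36; K' ⊕ opad = 3d 5c 5c.
Inner hash: sum = 87+54+54+254+103 = 552; mod 256 = 40 → 28.
Outer hash (recomputed tag): sum = 61+92+92+40 = 285; mod 256 = 29 → 1d.
Recomputed tag = 1d; claimed = 1d → match.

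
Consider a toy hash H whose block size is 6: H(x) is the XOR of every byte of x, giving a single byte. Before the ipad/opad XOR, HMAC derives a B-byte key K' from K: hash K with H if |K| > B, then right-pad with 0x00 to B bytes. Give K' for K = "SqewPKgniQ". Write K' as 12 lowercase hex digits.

|K| = 10 > B = 6, so first hash the key.
H(K): XOR 53⊕71⊕65⊕77⊕50⊕4b⊕67⊕6e⊕69⊕51 = 1a.
Zero-pad H(K) = 1a to 6 bytes: K' = 1a 00 00 00 00 00.

1a0000000000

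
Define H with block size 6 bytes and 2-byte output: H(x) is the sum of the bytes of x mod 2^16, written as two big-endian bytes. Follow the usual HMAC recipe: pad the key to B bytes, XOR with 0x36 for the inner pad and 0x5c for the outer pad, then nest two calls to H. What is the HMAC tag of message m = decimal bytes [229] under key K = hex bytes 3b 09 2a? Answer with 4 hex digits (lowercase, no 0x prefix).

0336

Key hex bytes 3b 09 2a is 3 bytes ≤ B = 6; zero-pad to 6 bytes: K' = 3b 09 2a 00 00 00.
K' ⊕ ipad = 0d 3f 1c 36 36 36.  K' ⊕ opad = 67 55 76 5c 5c 5c.
Inner input = (K'⊕ipad) ∥ m = 0d 3f 1c 36 36 36 ∥ e5.
Inner hash: sum = 13+63+28+54+54+54+229 = 495 → 01 ef.
Outer input = (K'⊕opad) ∥ inner = 67 55 76 5c 5c 5c ∥ 01 ef.
Outer hash (tag): sum = 103+85+118+92+92+92+1+239 = 822 → 03 36.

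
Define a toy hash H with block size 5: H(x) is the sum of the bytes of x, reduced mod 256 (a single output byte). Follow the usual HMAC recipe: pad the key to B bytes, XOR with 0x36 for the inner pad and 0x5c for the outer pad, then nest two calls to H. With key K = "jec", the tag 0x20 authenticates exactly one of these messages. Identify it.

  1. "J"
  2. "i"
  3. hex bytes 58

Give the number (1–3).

1

Key "jec" = 6a 65 63 is 3 bytes ≤ B = 5; zero-pad to 5 bytes: K' = 6a 65 63 00 00.
K' ⊕ ipad = 5c 53 55 36 36; K' ⊕ opad = 36 39 3f 5c 5c.
m1: inner = H(5c 53 55 36 36 4a) = ba; tag = H(36 39 3f 5c 5c ba) = 20 ← matches
m2: inner = H(5c 53 55 36 36 69) = d9; tag = H(36 39 3f 5c 5c d9) = 3f
m3: inner = H(5c 53 55 36 36 58) = c8; tag = H(36 39 3f 5c 5c c8) = 2e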